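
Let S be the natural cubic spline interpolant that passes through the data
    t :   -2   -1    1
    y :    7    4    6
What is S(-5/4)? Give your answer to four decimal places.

4.5313

Let M_i = S''(x_i). Step sizes h_i = 1, 2; slopes of the chords Δ_i = (y_(i+1) - y_i)/h_i = -3, 1.
  1·M_0 + 6·M_1 + 2·M_2 = 6(Δ_1 - Δ_0) = 24
Natural end conditions: M_0 = M_2 = 0.
Solving the tridiagonal system: M_0 = 0, M_1 = 4, M_2 = 0.
On [-2, -1], S(t) = 7 - 11/3·(t + 2) + 0·(t + 2)² + 2/3·(t + 2)³.
With (t + 2) = 3/4: S(-5/4) = 145/32.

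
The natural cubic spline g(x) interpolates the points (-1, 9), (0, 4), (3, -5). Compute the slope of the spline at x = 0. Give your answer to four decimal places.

-4.5000

Let σ_i = g''(x_i). Step sizes h_i = 1, 3; slopes of the chords Δ_i = (y_(i+1) - y_i)/h_i = -5, -3.
  1·σ_0 + 8·σ_1 + 3·σ_2 = 6(Δ_1 - Δ_0) = 12
Natural end conditions: σ_0 = σ_2 = 0.
Hence σ_0 = 0, σ_1 = 3/2, σ_2 = 0.
On [0, 3], g'(x) = b_1 + 2c_1·x + 3d_1·x² with b_1 = Δ_1 - h_1(2σ_1 + σ_2)/6 = -9/2, c_1 = σ_1/2 = 3/4, d_1 = (σ_2 - σ_1)/(6h_1) = -1/12. So g'(0) = -9/2.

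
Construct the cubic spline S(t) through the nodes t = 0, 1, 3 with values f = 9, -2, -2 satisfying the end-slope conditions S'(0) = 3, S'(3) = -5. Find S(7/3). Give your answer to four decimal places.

-2.1728

Let m_i = S''(x_i). Step sizes h_i = 1, 2; slopes of the chords Δ_i = (y_(i+1) - y_i)/h_i = -11, 0.
  1·m_0 + 6·m_1 + 2·m_2 = 6(Δ_1 - Δ_0) = 66
Clamped end conditions give two more equations: 2h_0·m_0 + h_0·m_1 = 6(Δ_0 - S'(0)) = -84 and h_1·m_1 + 2h_1·m_2 = 6(S'(3) - Δ_1) = -30.
Solving: m_0 = -167/3, m_1 = 82/3, m_2 = -127/6.
On [1, 3], S(t) = -2 - 67/6·(t - 1) + 41/3·(t - 1)² - 97/24·(t - 1)³.
With (t - 1) = 4/3: S(7/3) = -176/81.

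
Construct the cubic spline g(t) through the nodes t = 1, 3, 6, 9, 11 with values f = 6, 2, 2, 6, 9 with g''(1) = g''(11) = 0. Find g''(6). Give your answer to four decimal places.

0.4020

With m_i denoting the second derivative at x_i, h_i = 2, 3, 3, 2, and Δ_i = (y_(i+1) − y_i)/h_i = -2, 0, 4/3, 3/2:
  2·m_0 + 10·m_1 + 3·m_2 = 6(Δ_1 - Δ_0) = 12
  3·m_1 + 12·m_2 + 3·m_3 = 6(Δ_2 - Δ_1) = 8
  3·m_2 + 10·m_3 + 2·m_4 = 6(Δ_3 - Δ_2) = 1
Natural end conditions: m_0 = m_4 = 0.
Forward elimination and back-substitution give m_0 = 0, m_1 = 367/340, m_2 = 41/102, m_3 = -7/340, m_4 = 0.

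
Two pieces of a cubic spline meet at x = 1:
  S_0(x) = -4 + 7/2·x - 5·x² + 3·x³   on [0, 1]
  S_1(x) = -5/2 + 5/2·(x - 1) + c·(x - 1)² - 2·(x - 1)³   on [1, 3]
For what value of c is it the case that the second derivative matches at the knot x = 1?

4

S_0''(x) = -10 + 18·x, so S_0''(1) = 8. On the right, S_1''(1) = 2c, so c = 4.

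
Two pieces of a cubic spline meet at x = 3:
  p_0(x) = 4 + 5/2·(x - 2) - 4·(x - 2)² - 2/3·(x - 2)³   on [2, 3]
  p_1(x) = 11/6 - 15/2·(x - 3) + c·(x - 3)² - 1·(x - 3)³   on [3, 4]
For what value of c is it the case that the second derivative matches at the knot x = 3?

p_0''(x) = -8 - 4·(x - 2), so p_0''(3) = -12. On the right, p_1''(3) = 2c, so c = -6.

-6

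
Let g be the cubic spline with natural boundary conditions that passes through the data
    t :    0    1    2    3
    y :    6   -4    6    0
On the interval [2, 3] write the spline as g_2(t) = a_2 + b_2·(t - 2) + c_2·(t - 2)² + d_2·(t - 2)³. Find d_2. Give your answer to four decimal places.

5.6000

Let σ_i = g''(x_i). Step sizes h_i = 1, 1, 1; slopes of the chords Δ_i = (y_(i+1) - y_i)/h_i = -10, 10, -6.
  1·σ_0 + 4·σ_1 + 1·σ_2 = 6(Δ_1 - Δ_0) = 120
  1·σ_1 + 4·σ_2 + 1·σ_3 = 6(Δ_2 - Δ_1) = -96
Natural end conditions: σ_0 = σ_3 = 0.
Forward elimination and back-substitution give σ_0 = 0, σ_1 = 192/5, σ_2 = -168/5, σ_3 = 0.
On [2, 3], with g_2(t) = a_2 + b_2·(t - 2) + c_2·(t - 2)² + d_2·(t - 2)³: c_2 = σ_2/2 = -84/5, d_2 = (σ_3 - σ_2)/(6h_2) = 28/5, b_2 = Δ_2 - h_2(2σ_2 + σ_3)/6 = 26/5.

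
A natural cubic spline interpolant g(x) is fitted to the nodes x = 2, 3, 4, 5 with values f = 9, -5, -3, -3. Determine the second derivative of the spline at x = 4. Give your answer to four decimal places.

Put σ_i = g'' at the i-th knot. Here h = (1, 1, 1) and Δ = (-14, 2, 0), so the interior equations h_(i-1)·σ_(i-1) + 2(h_(i-1)+h_i)·σ_i + h_i·σ_(i+1) = 6(Δ_i − Δ_(i-1)) read
  1·σ_0 + 4·σ_1 + 1·σ_2 = 6(Δ_1 - Δ_0) = 96
  1·σ_1 + 4·σ_2 + 1·σ_3 = 6(Δ_2 - Δ_1) = -12
Natural end conditions: σ_0 = σ_3 = 0.
Solving: σ_0 = 0, σ_1 = 132/5, σ_2 = -48/5, σ_3 = 0.

-9.6000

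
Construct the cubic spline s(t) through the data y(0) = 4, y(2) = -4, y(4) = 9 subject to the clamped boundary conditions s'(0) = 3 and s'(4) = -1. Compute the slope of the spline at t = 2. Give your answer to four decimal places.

With σ_i denoting the second derivative at x_i, h_i = 2, 2, and Δ_i = (y_(i+1) − y_i)/h_i = -4, 13/2:
  2·σ_0 + 8·σ_1 + 2·σ_2 = 6(Δ_1 - Δ_0) = 63
Clamped end conditions give two more equations: 2h_0·σ_0 + h_0·σ_1 = 6(Δ_0 - s'(0)) = -42 and h_1·σ_1 + 2h_1·σ_2 = 6(s'(4) - Δ_1) = -45.
Solving: σ_0 = -155/8, σ_1 = 71/4, σ_2 = -161/8.
On [2, 4], s'(t) = b_1 + 2c_1·(t - 2) + 3d_1·(t - 2)² with b_1 = Δ_1 - h_1(2σ_1 + σ_2)/6 = 11/8, c_1 = σ_1/2 = 71/8, d_1 = (σ_2 - σ_1)/(6h_1) = -101/32. So s'(2) = 11/8.

1.3750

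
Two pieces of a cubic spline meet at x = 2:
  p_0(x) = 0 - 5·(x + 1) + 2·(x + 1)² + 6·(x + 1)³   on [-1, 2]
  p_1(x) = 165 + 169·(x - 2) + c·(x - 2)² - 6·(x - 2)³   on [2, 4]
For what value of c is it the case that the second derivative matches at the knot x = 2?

p_0''(x) = 4 + 36·(x + 1), so p_0''(2) = 112. On the right, p_1''(2) = 2c, so c = 56.

56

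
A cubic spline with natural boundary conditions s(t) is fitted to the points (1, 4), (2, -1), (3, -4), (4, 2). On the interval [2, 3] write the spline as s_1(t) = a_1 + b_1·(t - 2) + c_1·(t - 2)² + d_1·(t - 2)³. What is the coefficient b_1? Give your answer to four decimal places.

-5.1333

Put m_i = s'' at the i-th knot. Here h = (1, 1, 1) and Δ = (-5, -3, 6), so the interior equations h_(i-1)·m_(i-1) + 2(h_(i-1)+h_i)·m_i + h_i·m_(i+1) = 6(Δ_i − Δ_(i-1)) read
  1·m_0 + 4·m_1 + 1·m_2 = 6(Δ_1 - Δ_0) = 12
  1·m_1 + 4·m_2 + 1·m_3 = 6(Δ_2 - Δ_1) = 54
Natural end conditions: m_0 = m_3 = 0.
Hence m_0 = 0, m_1 = -2/5, m_2 = 68/5, m_3 = 0.
On [2, 3], with s_1(t) = a_1 + b_1·(t - 2) + c_1·(t - 2)² + d_1·(t - 2)³: c_1 = m_1/2 = -1/5, d_1 = (m_2 - m_1)/(6h_1) = 7/3, b_1 = Δ_1 - h_1(2m_1 + m_2)/6 = -77/15.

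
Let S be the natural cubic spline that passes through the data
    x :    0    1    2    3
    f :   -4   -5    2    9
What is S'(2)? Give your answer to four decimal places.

Let M_i = S''(x_i). Step sizes h_i = 1, 1, 1; slopes of the chords Δ_i = (y_(i+1) - y_i)/h_i = -1, 7, 7.
  1·M_0 + 4·M_1 + 1·M_2 = 6(Δ_1 - Δ_0) = 48
  1·M_1 + 4·M_2 + 1·M_3 = 6(Δ_2 - Δ_1) = 0
Natural end conditions: M_0 = M_3 = 0.
Solving the tridiagonal system: M_0 = 0, M_1 = 64/5, M_2 = -16/5, M_3 = 0.
On [2, 3], S'(x) = b_2 + 2c_2·(x - 2) + 3d_2·(x - 2)² with b_2 = Δ_2 - h_2(2M_2 + M_3)/6 = 121/15, c_2 = M_2/2 = -8/5, d_2 = (M_3 - M_2)/(6h_2) = 8/15. So S'(2) = 121/15.

8.0667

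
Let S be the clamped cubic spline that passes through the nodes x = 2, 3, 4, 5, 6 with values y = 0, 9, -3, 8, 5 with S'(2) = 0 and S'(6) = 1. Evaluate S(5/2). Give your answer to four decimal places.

With σ_i denoting the second derivative at x_i, h_i = 1, 1, 1, 1, and Δ_i = (y_(i+1) − y_i)/h_i = 9, -12, 11, -3:
  1·σ_0 + 4·σ_1 + 1·σ_2 = 6(Δ_1 - Δ_0) = -126
  1·σ_1 + 4·σ_2 + 1·σ_3 = 6(Δ_2 - Δ_1) = 138
  1·σ_2 + 4·σ_3 + 1·σ_4 = 6(Δ_3 - Δ_2) = -84
Clamped end conditions give two more equations: 2h_0·σ_0 + h_0·σ_1 = 6(Δ_0 - S'(2)) = 54 and h_3·σ_3 + 2h_3·σ_4 = 6(S'(6) - Δ_3) = 24.
Hence σ_0 = 403/7, σ_1 = -428/7, σ_2 = 61, σ_3 = -314/7, σ_4 = 241/7.
On [2, 3], S(x) = 0 + 0·(x - 2) + 403/14·(x - 2)² - 277/14·(x - 2)³.
With (x - 2) = 1/2: S(5/2) = 529/112.

4.7232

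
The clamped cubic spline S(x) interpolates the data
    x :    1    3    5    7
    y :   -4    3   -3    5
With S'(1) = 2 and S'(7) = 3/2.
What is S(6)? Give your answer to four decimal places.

0.7333

Write σ_i for S''(x_i). With h_i = 2, 2, 2 and divided differences Δ_i = 7/2, -3, 4, the continuity of S' gives the tridiagonal system
  2·σ_0 + 8·σ_1 + 2·σ_2 = 6(Δ_1 - Δ_0) = -39
  2·σ_1 + 8·σ_2 + 2·σ_3 = 6(Δ_2 - Δ_1) = 42
Clamped end conditions give two more equations: 2h_0·σ_0 + h_0·σ_1 = 6(Δ_0 - S'(1)) = 9 and h_2·σ_2 + 2h_2·σ_3 = 6(S'(7) - Δ_2) = -15.
Solving the tridiagonal system: σ_0 = 101/15, σ_1 = -269/30, σ_2 = 289/30, σ_3 = -257/30.
On [5, 7], S(x) = -3 + 13/30·(x - 5) + 289/60·(x - 5)² - 91/60·(x - 5)³.
With (x - 5) = 1: S(6) = 11/15.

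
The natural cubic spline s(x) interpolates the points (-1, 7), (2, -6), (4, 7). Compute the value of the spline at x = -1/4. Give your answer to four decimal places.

1.4648

Put M_i = s'' at the i-th knot. Here h = (3, 2) and Δ = (-13/3, 13/2), so the interior equations h_(i-1)·M_(i-1) + 2(h_(i-1)+h_i)·M_i + h_i·M_(i+1) = 6(Δ_i − Δ_(i-1)) read
  3·M_0 + 10·M_1 + 2·M_2 = 6(Δ_1 - Δ_0) = 65
Natural end conditions: M_0 = M_2 = 0.
Hence M_0 = 0, M_1 = 13/2, M_2 = 0.
On [-1, 2], s(x) = 7 - 91/12·(x + 1) + 0·(x + 1)² + 13/36·(x + 1)³.
With (x + 1) = 3/4: s(-1/4) = 375/256.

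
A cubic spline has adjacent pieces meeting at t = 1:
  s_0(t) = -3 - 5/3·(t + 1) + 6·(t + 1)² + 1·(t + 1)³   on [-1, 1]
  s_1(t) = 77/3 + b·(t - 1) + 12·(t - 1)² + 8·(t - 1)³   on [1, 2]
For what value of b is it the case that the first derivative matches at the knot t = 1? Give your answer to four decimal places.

34.3333

s_0'(t) = -5/3 + 12·(t + 1) + 3·(t + 1)², so s_0'(1) = 103/3. On the right, s_1'(1) = b, so b = 103/3.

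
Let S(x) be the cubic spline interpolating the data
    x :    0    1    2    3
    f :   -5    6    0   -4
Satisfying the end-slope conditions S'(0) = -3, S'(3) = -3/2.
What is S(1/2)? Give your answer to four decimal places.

-0.7125

Put M_i = S'' at the i-th knot. Here h = (1, 1, 1) and Δ = (11, -6, -4), so the interior equations h_(i-1)·M_(i-1) + 2(h_(i-1)+h_i)·M_i + h_i·M_(i+1) = 6(Δ_i − Δ_(i-1)) read
  1·M_0 + 4·M_1 + 1·M_2 = 6(Δ_1 - Δ_0) = -102
  1·M_1 + 4·M_2 + 1·M_3 = 6(Δ_2 - Δ_1) = 12
Clamped end conditions give two more equations: 2h_0·M_0 + h_0·M_1 = 6(Δ_0 - S'(0)) = 84 and h_2·M_2 + 2h_2·M_3 = 6(S'(3) - Δ_2) = 15.
Solving the tridiagonal system: M_0 = 323/5, M_1 = -226/5, M_2 = 71/5, M_3 = 2/5.
On [0, 1], S(x) = -5 - 3·x + 323/10·x² - 183/10·x³.
With x = 1/2: S(1/2) = -57/80.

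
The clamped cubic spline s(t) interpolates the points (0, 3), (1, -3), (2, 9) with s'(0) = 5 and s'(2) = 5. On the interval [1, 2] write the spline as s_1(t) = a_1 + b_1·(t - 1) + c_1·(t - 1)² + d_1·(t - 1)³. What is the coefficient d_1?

With M_i denoting the second derivative at x_i, h_i = 1, 1, and Δ_i = (y_(i+1) − y_i)/h_i = -6, 12:
  1·M_0 + 4·M_1 + 1·M_2 = 6(Δ_1 - Δ_0) = 108
Clamped end conditions give two more equations: 2h_0·M_0 + h_0·M_1 = 6(Δ_0 - s'(0)) = -66 and h_1·M_1 + 2h_1·M_2 = 6(s'(2) - Δ_1) = -42.
Forward elimination and back-substitution give M_0 = -60, M_1 = 54, M_2 = -48.
On [1, 2], with s_1(t) = a_1 + b_1·(t - 1) + c_1·(t - 1)² + d_1·(t - 1)³: c_1 = M_1/2 = 27, d_1 = (M_2 - M_1)/(6h_1) = -17, b_1 = Δ_1 - h_1(2M_1 + M_2)/6 = 2.

-17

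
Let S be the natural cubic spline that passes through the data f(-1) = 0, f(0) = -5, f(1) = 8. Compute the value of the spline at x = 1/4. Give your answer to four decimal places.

With M_i denoting the second derivative at x_i, h_i = 1, 1, and Δ_i = (y_(i+1) − y_i)/h_i = -5, 13:
  1·M_0 + 4·M_1 + 1·M_2 = 6(Δ_1 - Δ_0) = 108
Natural end conditions: M_0 = M_2 = 0.
Solving the tridiagonal system: M_0 = 0, M_1 = 27, M_2 = 0.
On [0, 1], S(x) = -5 + 4·x + 27/2·x² - 9/2·x³.
With x = 1/4: S(1/4) = -413/128.

-3.2266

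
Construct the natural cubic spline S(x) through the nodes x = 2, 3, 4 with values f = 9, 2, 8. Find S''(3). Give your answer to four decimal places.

Let m_i = S''(x_i). Step sizes h_i = 1, 1; slopes of the chords Δ_i = (y_(i+1) - y_i)/h_i = -7, 6.
  1·m_0 + 4·m_1 + 1·m_2 = 6(Δ_1 - Δ_0) = 78
Natural end conditions: m_0 = m_2 = 0.
Hence m_0 = 0, m_1 = 39/2, m_2 = 0.

19.5000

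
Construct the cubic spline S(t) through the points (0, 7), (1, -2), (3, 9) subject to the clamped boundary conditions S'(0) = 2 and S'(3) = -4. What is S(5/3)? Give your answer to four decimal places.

-0.4074

With M_i denoting the second derivative at x_i, h_i = 1, 2, and Δ_i = (y_(i+1) − y_i)/h_i = -9, 11/2:
  1·M_0 + 6·M_1 + 2·M_2 = 6(Δ_1 - Δ_0) = 87
Clamped end conditions give two more equations: 2h_0·M_0 + h_0·M_1 = 6(Δ_0 - S'(0)) = -66 and h_1·M_1 + 2h_1·M_2 = 6(S'(3) - Δ_1) = -57.
Solving: M_0 = -99/2, M_1 = 33, M_2 = -123/4.
On [1, 3], S(t) = -2 - 25/4·(t - 1) + 33/2·(t - 1)² - 85/16·(t - 1)³.
With (t - 1) = 2/3: S(5/3) = -11/27.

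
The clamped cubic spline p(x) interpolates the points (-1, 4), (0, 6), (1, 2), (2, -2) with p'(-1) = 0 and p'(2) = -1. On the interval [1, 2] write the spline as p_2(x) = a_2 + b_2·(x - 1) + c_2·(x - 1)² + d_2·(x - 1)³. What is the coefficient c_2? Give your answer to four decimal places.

0.4667

Write σ_i for p''(x_i). With h_i = 1, 1, 1 and divided differences Δ_i = 2, -4, -4, the continuity of p' gives the tridiagonal system
  1·σ_0 + 4·σ_1 + 1·σ_2 = 6(Δ_1 - Δ_0) = -36
  1·σ_1 + 4·σ_2 + 1·σ_3 = 6(Δ_2 - Δ_1) = 0
Clamped end conditions give two more equations: 2h_0·σ_0 + h_0·σ_1 = 6(Δ_0 - p'(-1)) = 12 and h_2·σ_2 + 2h_2·σ_3 = 6(p'(2) - Δ_2) = 18.
Solving: σ_0 = 182/15, σ_1 = -184/15, σ_2 = 14/15, σ_3 = 128/15.
On [1, 2], with p_2(x) = a_2 + b_2·(x - 1) + c_2·(x - 1)² + d_2·(x - 1)³: c_2 = σ_2/2 = 7/15, d_2 = (σ_3 - σ_2)/(6h_2) = 19/15, b_2 = Δ_2 - h_2(2σ_2 + σ_3)/6 = -86/15.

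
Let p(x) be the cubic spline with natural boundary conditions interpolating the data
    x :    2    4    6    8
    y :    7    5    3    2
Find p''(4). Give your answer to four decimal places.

Let M_i = p''(x_i). Step sizes h_i = 2, 2, 2; slopes of the chords Δ_i = (y_(i+1) - y_i)/h_i = -1, -1, -1/2.
  2·M_0 + 8·M_1 + 2·M_2 = 6(Δ_1 - Δ_0) = 0
  2·M_1 + 8·M_2 + 2·M_3 = 6(Δ_2 - Δ_1) = 3
Natural end conditions: M_0 = M_3 = 0.
Solving the tridiagonal system: M_0 = 0, M_1 = -1/10, M_2 = 2/5, M_3 = 0.

-0.1000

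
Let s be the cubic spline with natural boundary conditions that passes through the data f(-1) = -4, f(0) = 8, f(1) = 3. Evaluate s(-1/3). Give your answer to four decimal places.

Let m_i = s''(x_i). Step sizes h_i = 1, 1; slopes of the chords Δ_i = (y_(i+1) - y_i)/h_i = 12, -5.
  1·m_0 + 4·m_1 + 1·m_2 = 6(Δ_1 - Δ_0) = -102
Natural end conditions: m_0 = m_2 = 0.
Solving: m_0 = 0, m_1 = -51/2, m_2 = 0.
On [-1, 0], s(t) = -4 + 65/4·(t + 1) + 0·(t + 1)² - 17/4·(t + 1)³.
With (t + 1) = 2/3: s(-1/3) = 301/54.

5.5741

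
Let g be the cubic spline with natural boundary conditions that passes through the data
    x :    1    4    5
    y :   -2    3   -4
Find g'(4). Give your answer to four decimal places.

Put M_i = g'' at the i-th knot. Here h = (3, 1) and Δ = (5/3, -7), so the interior equations h_(i-1)·M_(i-1) + 2(h_(i-1)+h_i)·M_i + h_i·M_(i+1) = 6(Δ_i − Δ_(i-1)) read
  3·M_0 + 8·M_1 + 1·M_2 = 6(Δ_1 - Δ_0) = -52
Natural end conditions: M_0 = M_2 = 0.
Hence M_0 = 0, M_1 = -13/2, M_2 = 0.
On [4, 5], g'(x) = b_1 + 2c_1·(x - 4) + 3d_1·(x - 4)² with b_1 = Δ_1 - h_1(2M_1 + M_2)/6 = -29/6, c_1 = M_1/2 = -13/4, d_1 = (M_2 - M_1)/(6h_1) = 13/12. So g'(4) = -29/6.

-4.8333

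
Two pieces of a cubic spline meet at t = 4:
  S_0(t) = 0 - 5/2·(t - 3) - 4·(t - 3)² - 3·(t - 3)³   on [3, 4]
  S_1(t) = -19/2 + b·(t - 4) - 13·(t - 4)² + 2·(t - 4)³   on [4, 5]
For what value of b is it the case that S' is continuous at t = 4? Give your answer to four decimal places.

S_0'(t) = -5/2 - 8·(t - 3) - 9·(t - 3)², so S_0'(4) = -39/2. On the right, S_1'(4) = b, so b = -39/2.

-19.5000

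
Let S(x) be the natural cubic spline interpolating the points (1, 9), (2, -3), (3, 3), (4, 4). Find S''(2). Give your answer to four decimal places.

Let M_i = S''(x_i). Step sizes h_i = 1, 1, 1; slopes of the chords Δ_i = (y_(i+1) - y_i)/h_i = -12, 6, 1.
  1·M_0 + 4·M_1 + 1·M_2 = 6(Δ_1 - Δ_0) = 108
  1·M_1 + 4·M_2 + 1·M_3 = 6(Δ_2 - Δ_1) = -30
Natural end conditions: M_0 = M_3 = 0.
Solving the tridiagonal system: M_0 = 0, M_1 = 154/5, M_2 = -76/5, M_3 = 0.

30.8000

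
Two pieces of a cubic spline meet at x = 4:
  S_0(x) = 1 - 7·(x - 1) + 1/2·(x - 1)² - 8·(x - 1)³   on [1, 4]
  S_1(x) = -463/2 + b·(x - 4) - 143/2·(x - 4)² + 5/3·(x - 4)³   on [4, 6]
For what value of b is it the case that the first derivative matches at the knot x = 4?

S_0'(x) = -7 + 1·(x - 1) - 24·(x - 1)², so S_0'(4) = -220. On the right, S_1'(4) = b, so b = -220.

-220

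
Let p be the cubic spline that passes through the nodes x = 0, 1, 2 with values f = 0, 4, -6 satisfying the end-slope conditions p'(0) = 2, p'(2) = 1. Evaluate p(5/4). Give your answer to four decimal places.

With M_i denoting the second derivative at x_i, h_i = 1, 1, and Δ_i = (y_(i+1) − y_i)/h_i = 4, -10:
  1·M_0 + 4·M_1 + 1·M_2 = 6(Δ_1 - Δ_0) = -84
Clamped end conditions give two more equations: 2h_0·M_0 + h_0·M_1 = 6(Δ_0 - p'(0)) = 12 and h_1·M_1 + 2h_1·M_2 = 6(p'(2) - Δ_1) = 66.
Hence M_0 = 53/2, M_1 = -41, M_2 = 107/2.
On [1, 2], p(x) = 4 - 21/4·(x - 1) - 41/2·(x - 1)² + 63/4·(x - 1)³.
With (x - 1) = 1/4: p(5/4) = 423/256.

1.6523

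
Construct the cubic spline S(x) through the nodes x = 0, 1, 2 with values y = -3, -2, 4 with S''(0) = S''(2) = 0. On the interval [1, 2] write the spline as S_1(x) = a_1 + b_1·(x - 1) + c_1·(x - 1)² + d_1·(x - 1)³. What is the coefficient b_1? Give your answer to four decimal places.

3.5000

With M_i denoting the second derivative at x_i, h_i = 1, 1, and Δ_i = (y_(i+1) − y_i)/h_i = 1, 6:
  1·M_0 + 4·M_1 + 1·M_2 = 6(Δ_1 - Δ_0) = 30
Natural end conditions: M_0 = M_2 = 0.
Solving: M_0 = 0, M_1 = 15/2, M_2 = 0.
On [1, 2], with S_1(x) = a_1 + b_1·(x - 1) + c_1·(x - 1)² + d_1·(x - 1)³: c_1 = M_1/2 = 15/4, d_1 = (M_2 - M_1)/(6h_1) = -5/4, b_1 = Δ_1 - h_1(2M_1 + M_2)/6 = 7/2.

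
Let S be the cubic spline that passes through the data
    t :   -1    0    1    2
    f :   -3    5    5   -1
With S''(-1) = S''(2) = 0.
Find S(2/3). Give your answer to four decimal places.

With M_i denoting the second derivative at x_i, h_i = 1, 1, 1, and Δ_i = (y_(i+1) − y_i)/h_i = 8, 0, -6:
  1·M_0 + 4·M_1 + 1·M_2 = 6(Δ_1 - Δ_0) = -48
  1·M_1 + 4·M_2 + 1·M_3 = 6(Δ_2 - Δ_1) = -36
Natural end conditions: M_0 = M_3 = 0.
Solving the tridiagonal system: M_0 = 0, M_1 = -52/5, M_2 = -32/5, M_3 = 0.
On [0, 1], S(t) = 5 + 68/15·t - 26/5·t² + 2/3·t³.
With t = 2/3: S(2/3) = 2393/405.

5.9086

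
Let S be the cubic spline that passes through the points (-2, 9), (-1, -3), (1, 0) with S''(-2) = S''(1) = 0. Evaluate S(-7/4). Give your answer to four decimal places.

5.4727

Put σ_i = S'' at the i-th knot. Here h = (1, 2) and Δ = (-12, 3/2), so the interior equations h_(i-1)·σ_(i-1) + 2(h_(i-1)+h_i)·σ_i + h_i·σ_(i+1) = 6(Δ_i − Δ_(i-1)) read
  1·σ_0 + 6·σ_1 + 2·σ_2 = 6(Δ_1 - Δ_0) = 81
Natural end conditions: σ_0 = σ_2 = 0.
Hence σ_0 = 0, σ_1 = 27/2, σ_2 = 0.
On [-2, -1], S(t) = 9 - 57/4·(t + 2) + 0·(t + 2)² + 9/4·(t + 2)³.
With (t + 2) = 1/4: S(-7/4) = 1401/256.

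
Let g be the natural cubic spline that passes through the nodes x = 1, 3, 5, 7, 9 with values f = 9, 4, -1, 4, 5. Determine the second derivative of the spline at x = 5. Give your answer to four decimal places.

4.7143

Put M_i = g'' at the i-th knot. Here h = (2, 2, 2, 2) and Δ = (-5/2, -5/2, 5/2, 1/2), so the interior equations h_(i-1)·M_(i-1) + 2(h_(i-1)+h_i)·M_i + h_i·M_(i+1) = 6(Δ_i − Δ_(i-1)) read
  2·M_0 + 8·M_1 + 2·M_2 = 6(Δ_1 - Δ_0) = 0
  2·M_1 + 8·M_2 + 2·M_3 = 6(Δ_2 - Δ_1) = 30
  2·M_2 + 8·M_3 + 2·M_4 = 6(Δ_3 - Δ_2) = -12
Natural end conditions: M_0 = M_4 = 0.
Hence M_0 = 0, M_1 = -33/28, M_2 = 33/7, M_3 = -75/28, M_4 = 0.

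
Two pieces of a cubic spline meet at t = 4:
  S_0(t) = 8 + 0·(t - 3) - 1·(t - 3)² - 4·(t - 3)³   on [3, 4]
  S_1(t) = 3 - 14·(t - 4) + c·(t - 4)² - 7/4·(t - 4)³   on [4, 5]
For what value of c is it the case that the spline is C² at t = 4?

-13

S_0''(t) = -2 - 24·(t - 3), so S_0''(4) = -26. On the right, S_1''(4) = 2c, so c = -13.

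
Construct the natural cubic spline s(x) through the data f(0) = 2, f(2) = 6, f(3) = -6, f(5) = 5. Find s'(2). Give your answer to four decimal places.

-9.6000

Write σ_i for s''(x_i). With h_i = 2, 1, 2 and divided differences Δ_i = 2, -12, 11/2, the continuity of s' gives the tridiagonal system
  2·σ_0 + 6·σ_1 + 1·σ_2 = 6(Δ_1 - Δ_0) = -84
  1·σ_1 + 6·σ_2 + 2·σ_3 = 6(Δ_2 - Δ_1) = 105
Natural end conditions: σ_0 = σ_3 = 0.
Forward elimination and back-substitution give σ_0 = 0, σ_1 = -87/5, σ_2 = 102/5, σ_3 = 0.
On [2, 3], s'(x) = b_1 + 2c_1·(x - 2) + 3d_1·(x - 2)² with b_1 = Δ_1 - h_1(2σ_1 + σ_2)/6 = -48/5, c_1 = σ_1/2 = -87/10, d_1 = (σ_2 - σ_1)/(6h_1) = 63/10. So s'(2) = -48/5.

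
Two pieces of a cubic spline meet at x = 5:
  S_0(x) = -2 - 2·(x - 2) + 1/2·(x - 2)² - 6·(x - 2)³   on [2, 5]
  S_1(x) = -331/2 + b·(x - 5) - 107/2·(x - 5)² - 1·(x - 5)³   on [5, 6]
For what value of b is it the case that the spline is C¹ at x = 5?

-161

S_0'(x) = -2 + 1·(x - 2) - 18·(x - 2)², so S_0'(5) = -161. On the right, S_1'(5) = b, so b = -161.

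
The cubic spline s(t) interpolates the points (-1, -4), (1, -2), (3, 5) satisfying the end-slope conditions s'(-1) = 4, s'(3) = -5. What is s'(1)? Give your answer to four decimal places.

Write M_i for s''(x_i). With h_i = 2, 2 and divided differences Δ_i = 1, 7/2, the continuity of s' gives the tridiagonal system
  2·M_0 + 8·M_1 + 2·M_2 = 6(Δ_1 - Δ_0) = 15
Clamped end conditions give two more equations: 2h_0·M_0 + h_0·M_1 = 6(Δ_0 - s'(-1)) = -18 and h_1·M_1 + 2h_1·M_2 = 6(s'(3) - Δ_1) = -51.
Hence M_0 = -69/8, M_1 = 33/4, M_2 = -135/8.
On [1, 3], s'(t) = b_1 + 2c_1·(t - 1) + 3d_1·(t - 1)² with b_1 = Δ_1 - h_1(2M_1 + M_2)/6 = 29/8, c_1 = M_1/2 = 33/8, d_1 = (M_2 - M_1)/(6h_1) = -67/32. So s'(1) = 29/8.

3.6250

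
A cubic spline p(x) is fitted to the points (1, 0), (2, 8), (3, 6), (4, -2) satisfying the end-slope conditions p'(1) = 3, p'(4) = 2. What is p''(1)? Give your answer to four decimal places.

Let M_i = p''(x_i). Step sizes h_i = 1, 1, 1; slopes of the chords Δ_i = (y_(i+1) - y_i)/h_i = 8, -2, -8.
  1·M_0 + 4·M_1 + 1·M_2 = 6(Δ_1 - Δ_0) = -60
  1·M_1 + 4·M_2 + 1·M_3 = 6(Δ_2 - Δ_1) = -36
Clamped end conditions give two more equations: 2h_0·M_0 + h_0·M_1 = 6(Δ_0 - p'(1)) = 30 and h_2·M_2 + 2h_2·M_3 = 6(p'(4) - Δ_2) = 60.
Solving the tridiagonal system: M_0 = 356/15, M_1 = -262/15, M_2 = -208/15, M_3 = 554/15.

23.7333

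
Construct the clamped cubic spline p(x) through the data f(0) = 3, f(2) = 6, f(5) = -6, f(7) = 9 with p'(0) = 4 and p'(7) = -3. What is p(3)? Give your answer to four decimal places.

Put M_i = p'' at the i-th knot. Here h = (2, 3, 2) and Δ = (3/2, -4, 15/2), so the interior equations h_(i-1)·M_(i-1) + 2(h_(i-1)+h_i)·M_i + h_i·M_(i+1) = 6(Δ_i − Δ_(i-1)) read
  2·M_0 + 10·M_1 + 3·M_2 = 6(Δ_1 - Δ_0) = -33
  3·M_1 + 10·M_2 + 2·M_3 = 6(Δ_2 - Δ_1) = 69
Clamped end conditions give two more equations: 2h_0·M_0 + h_0·M_1 = 6(Δ_0 - p'(0)) = -15 and h_2·M_2 + 2h_2·M_3 = 6(p'(7) - Δ_2) = -63.
Hence M_0 = -1/16, M_1 = -59/8, M_2 = 109/8, M_3 = -361/16.
On [2, 5], p(x) = 6 - 55/16·(x - 2) - 59/16·(x - 2)² + 7/6·(x - 2)³.
With (x - 2) = 1: p(3) = 1/24.

0.0417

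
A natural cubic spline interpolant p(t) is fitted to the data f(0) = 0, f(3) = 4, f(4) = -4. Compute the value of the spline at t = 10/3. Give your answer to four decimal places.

Put M_i = p'' at the i-th knot. Here h = (3, 1) and Δ = (4/3, -8), so the interior equations h_(i-1)·M_(i-1) + 2(h_(i-1)+h_i)·M_i + h_i·M_(i+1) = 6(Δ_i − Δ_(i-1)) read
  3·M_0 + 8·M_1 + 1·M_2 = 6(Δ_1 - Δ_0) = -56
Natural end conditions: M_0 = M_2 = 0.
Forward elimination and back-substitution give M_0 = 0, M_1 = -7, M_2 = 0.
On [3, 4], p(t) = 4 - 17/3·(t - 3) - 7/2·(t - 3)² + 7/6·(t - 3)³.
With (t - 3) = 1/3: p(10/3) = 143/81.

1.7654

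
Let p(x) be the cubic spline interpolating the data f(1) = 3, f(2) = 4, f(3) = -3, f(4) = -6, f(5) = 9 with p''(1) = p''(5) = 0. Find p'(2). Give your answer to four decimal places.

-3.2143

With m_i denoting the second derivative at x_i, h_i = 1, 1, 1, 1, and Δ_i = (y_(i+1) − y_i)/h_i = 1, -7, -3, 15:
  1·m_0 + 4·m_1 + 1·m_2 = 6(Δ_1 - Δ_0) = -48
  1·m_1 + 4·m_2 + 1·m_3 = 6(Δ_2 - Δ_1) = 24
  1·m_2 + 4·m_3 + 1·m_4 = 6(Δ_3 - Δ_2) = 108
Natural end conditions: m_0 = m_4 = 0.
Solving the tridiagonal system: m_0 = 0, m_1 = -177/14, m_2 = 18/7, m_3 = 369/14, m_4 = 0.
On [2, 3], p'(x) = b_1 + 2c_1·(x - 2) + 3d_1·(x - 2)² with b_1 = Δ_1 - h_1(2m_1 + m_2)/6 = -45/14, c_1 = m_1/2 = -177/28, d_1 = (m_2 - m_1)/(6h_1) = 71/28. So p'(2) = -45/14.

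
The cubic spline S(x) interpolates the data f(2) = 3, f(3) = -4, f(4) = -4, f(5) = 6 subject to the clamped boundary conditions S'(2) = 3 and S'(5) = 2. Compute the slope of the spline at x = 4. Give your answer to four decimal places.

9.0667

With σ_i denoting the second derivative at x_i, h_i = 1, 1, 1, and Δ_i = (y_(i+1) − y_i)/h_i = -7, 0, 10:
  1·σ_0 + 4·σ_1 + 1·σ_2 = 6(Δ_1 - Δ_0) = 42
  1·σ_1 + 4·σ_2 + 1·σ_3 = 6(Δ_2 - Δ_1) = 60
Clamped end conditions give two more equations: 2h_0·σ_0 + h_0·σ_1 = 6(Δ_0 - S'(2)) = -60 and h_2·σ_2 + 2h_2·σ_3 = 6(S'(5) - Δ_2) = -48.
Solving: σ_0 = -562/15, σ_1 = 224/15, σ_2 = 296/15, σ_3 = -508/15.
On [4, 5], S'(x) = b_2 + 2c_2·(x - 4) + 3d_2·(x - 4)² with b_2 = Δ_2 - h_2(2σ_2 + σ_3)/6 = 136/15, c_2 = σ_2/2 = 148/15, d_2 = (σ_3 - σ_2)/(6h_2) = -134/15. So S'(4) = 136/15.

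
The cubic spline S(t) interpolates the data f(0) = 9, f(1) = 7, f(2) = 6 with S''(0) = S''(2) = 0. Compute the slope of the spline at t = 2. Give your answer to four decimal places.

With M_i denoting the second derivative at x_i, h_i = 1, 1, and Δ_i = (y_(i+1) − y_i)/h_i = -2, -1:
  1·M_0 + 4·M_1 + 1·M_2 = 6(Δ_1 - Δ_0) = 6
Natural end conditions: M_0 = M_2 = 0.
Forward elimination and back-substitution give M_0 = 0, M_1 = 3/2, M_2 = 0.
On [1, 2], S'(t) = b_1 + 2c_1·(t - 1) + 3d_1·(t - 1)² with b_1 = Δ_1 - h_1(2M_1 + M_2)/6 = -3/2, c_1 = M_1/2 = 3/4, d_1 = (M_2 - M_1)/(6h_1) = -1/4. So S'(2) = -3/4.

-0.7500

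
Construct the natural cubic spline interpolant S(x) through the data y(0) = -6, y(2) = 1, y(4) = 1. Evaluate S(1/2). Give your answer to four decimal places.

-3.8398

Let M_i = S''(x_i). Step sizes h_i = 2, 2; slopes of the chords Δ_i = (y_(i+1) - y_i)/h_i = 7/2, 0.
  2·M_0 + 8·M_1 + 2·M_2 = 6(Δ_1 - Δ_0) = -21
Natural end conditions: M_0 = M_2 = 0.
Solving: M_0 = 0, M_1 = -21/8, M_2 = 0.
On [0, 2], S(x) = -6 + 35/8·x + 0·x² - 7/32·x³.
With x = 1/2: S(1/2) = -983/256.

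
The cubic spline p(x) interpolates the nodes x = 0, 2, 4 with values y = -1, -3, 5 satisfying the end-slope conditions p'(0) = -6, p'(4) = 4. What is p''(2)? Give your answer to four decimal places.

Let M_i = p''(x_i). Step sizes h_i = 2, 2; slopes of the chords Δ_i = (y_(i+1) - y_i)/h_i = -1, 4.
  2·M_0 + 8·M_1 + 2·M_2 = 6(Δ_1 - Δ_0) = 30
Clamped end conditions give two more equations: 2h_0·M_0 + h_0·M_1 = 6(Δ_0 - p'(0)) = 30 and h_1·M_1 + 2h_1·M_2 = 6(p'(4) - Δ_1) = 0.
Solving: M_0 = 25/4, M_1 = 5/2, M_2 = -5/4.

2.5000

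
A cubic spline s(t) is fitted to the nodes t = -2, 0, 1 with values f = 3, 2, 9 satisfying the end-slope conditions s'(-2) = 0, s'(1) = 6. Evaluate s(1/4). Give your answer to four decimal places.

3.4805

Put M_i = s'' at the i-th knot. Here h = (2, 1) and Δ = (-1/2, 7), so the interior equations h_(i-1)·M_(i-1) + 2(h_(i-1)+h_i)·M_i + h_i·M_(i+1) = 6(Δ_i − Δ_(i-1)) read
  2·M_0 + 6·M_1 + 1·M_2 = 6(Δ_1 - Δ_0) = 45
Clamped end conditions give two more equations: 2h_0·M_0 + h_0·M_1 = 6(Δ_0 - s'(-2)) = -3 and h_1·M_1 + 2h_1·M_2 = 6(s'(1) - Δ_1) = -6.
Forward elimination and back-substitution give M_0 = -25/4, M_1 = 11, M_2 = -17/2.
On [0, 1], s(t) = 2 + 19/4·t + 11/2·t² - 13/4·t³.
With t = 1/4: s(1/4) = 891/256.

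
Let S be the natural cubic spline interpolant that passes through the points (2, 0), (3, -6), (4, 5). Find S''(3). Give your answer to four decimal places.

Let M_i = S''(x_i). Step sizes h_i = 1, 1; slopes of the chords Δ_i = (y_(i+1) - y_i)/h_i = -6, 11.
  1·M_0 + 4·M_1 + 1·M_2 = 6(Δ_1 - Δ_0) = 102
Natural end conditions: M_0 = M_2 = 0.
Hence M_0 = 0, M_1 = 51/2, M_2 = 0.

25.5000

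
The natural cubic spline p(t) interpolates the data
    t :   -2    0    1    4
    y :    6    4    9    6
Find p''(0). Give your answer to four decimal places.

With M_i denoting the second derivative at x_i, h_i = 2, 1, 3, and Δ_i = (y_(i+1) − y_i)/h_i = -1, 5, -1:
  2·M_0 + 6·M_1 + 1·M_2 = 6(Δ_1 - Δ_0) = 36
  1·M_1 + 8·M_2 + 3·M_3 = 6(Δ_2 - Δ_1) = -36
Natural end conditions: M_0 = M_3 = 0.
Solving: M_0 = 0, M_1 = 324/47, M_2 = -252/47, M_3 = 0.

6.8936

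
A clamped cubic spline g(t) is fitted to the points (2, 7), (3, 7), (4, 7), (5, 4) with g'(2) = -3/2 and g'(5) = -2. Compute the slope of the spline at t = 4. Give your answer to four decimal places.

With m_i denoting the second derivative at x_i, h_i = 1, 1, 1, and Δ_i = (y_(i+1) − y_i)/h_i = 0, 0, -3:
  1·m_0 + 4·m_1 + 1·m_2 = 6(Δ_1 - Δ_0) = 0
  1·m_1 + 4·m_2 + 1·m_3 = 6(Δ_2 - Δ_1) = -18
Clamped end conditions give two more equations: 2h_0·m_0 + h_0·m_1 = 6(Δ_0 - g'(2)) = 9 and h_2·m_2 + 2h_2·m_3 = 6(g'(5) - Δ_2) = 6.
Forward elimination and back-substitution give m_0 = 64/15, m_1 = 7/15, m_2 = -92/15, m_3 = 91/15.
On [4, 5], g'(t) = b_2 + 2c_2·(t - 4) + 3d_2·(t - 4)² with b_2 = Δ_2 - h_2(2m_2 + m_3)/6 = -59/30, c_2 = m_2/2 = -46/15, d_2 = (m_3 - m_2)/(6h_2) = 61/30. So g'(4) = -59/30.

-1.9667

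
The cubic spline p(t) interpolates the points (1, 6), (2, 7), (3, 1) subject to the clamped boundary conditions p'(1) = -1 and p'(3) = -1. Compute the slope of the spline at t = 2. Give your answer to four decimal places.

With M_i denoting the second derivative at x_i, h_i = 1, 1, and Δ_i = (y_(i+1) − y_i)/h_i = 1, -6:
  1·M_0 + 4·M_1 + 1·M_2 = 6(Δ_1 - Δ_0) = -42
Clamped end conditions give two more equations: 2h_0·M_0 + h_0·M_1 = 6(Δ_0 - p'(1)) = 12 and h_1·M_1 + 2h_1·M_2 = 6(p'(3) - Δ_1) = 30.
Hence M_0 = 33/2, M_1 = -21, M_2 = 51/2.
On [2, 3], p'(t) = b_1 + 2c_1·(t - 2) + 3d_1·(t - 2)² with b_1 = Δ_1 - h_1(2M_1 + M_2)/6 = -13/4, c_1 = M_1/2 = -21/2, d_1 = (M_2 - M_1)/(6h_1) = 31/4. So p'(2) = -13/4.

-3.2500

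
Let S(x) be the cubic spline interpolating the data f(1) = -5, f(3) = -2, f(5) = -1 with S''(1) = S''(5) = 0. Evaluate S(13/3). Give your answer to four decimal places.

Put m_i = S'' at the i-th knot. Here h = (2, 2) and Δ = (3/2, 1/2), so the interior equations h_(i-1)·m_(i-1) + 2(h_(i-1)+h_i)·m_i + h_i·m_(i+1) = 6(Δ_i − Δ_(i-1)) read
  2·m_0 + 8·m_1 + 2·m_2 = 6(Δ_1 - Δ_0) = -6
Natural end conditions: m_0 = m_2 = 0.
Solving: m_0 = 0, m_1 = -3/4, m_2 = 0.
On [3, 5], S(x) = -2 + 1·(x - 3) - 3/8·(x - 3)² + 1/16·(x - 3)³.
With (x - 3) = 4/3: S(13/3) = -32/27.

-1.1852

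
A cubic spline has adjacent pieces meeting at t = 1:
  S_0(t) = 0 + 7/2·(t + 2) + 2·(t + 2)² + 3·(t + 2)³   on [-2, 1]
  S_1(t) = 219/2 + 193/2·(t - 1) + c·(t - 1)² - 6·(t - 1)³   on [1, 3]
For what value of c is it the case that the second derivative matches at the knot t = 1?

29

S_0''(t) = 4 + 18·(t + 2), so S_0''(1) = 58. On the right, S_1''(1) = 2c, so c = 29.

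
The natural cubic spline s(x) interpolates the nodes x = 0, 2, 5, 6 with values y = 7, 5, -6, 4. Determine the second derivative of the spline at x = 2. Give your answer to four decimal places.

Let m_i = s''(x_i). Step sizes h_i = 2, 3, 1; slopes of the chords Δ_i = (y_(i+1) - y_i)/h_i = -1, -11/3, 10.
  2·m_0 + 10·m_1 + 3·m_2 = 6(Δ_1 - Δ_0) = -16
  3·m_1 + 8·m_2 + 1·m_3 = 6(Δ_2 - Δ_1) = 82
Natural end conditions: m_0 = m_3 = 0.
Solving the tridiagonal system: m_0 = 0, m_1 = -374/71, m_2 = 868/71, m_3 = 0.

-5.2676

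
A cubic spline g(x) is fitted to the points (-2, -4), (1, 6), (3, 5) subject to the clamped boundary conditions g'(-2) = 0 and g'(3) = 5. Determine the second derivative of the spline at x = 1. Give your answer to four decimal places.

Write M_i for g''(x_i). With h_i = 3, 2 and divided differences Δ_i = 10/3, -1/2, the continuity of g' gives the tridiagonal system
  3·M_0 + 10·M_1 + 2·M_2 = 6(Δ_1 - Δ_0) = -23
Clamped end conditions give two more equations: 2h_0·M_0 + h_0·M_1 = 6(Δ_0 - g'(-2)) = 20 and h_1·M_1 + 2h_1·M_2 = 6(g'(3) - Δ_1) = 33.
Forward elimination and back-substitution give M_0 = 199/30, M_1 = -33/5, M_2 = 231/20.

-6.6000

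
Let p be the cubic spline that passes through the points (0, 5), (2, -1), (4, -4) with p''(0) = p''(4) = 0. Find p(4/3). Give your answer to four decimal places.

Put σ_i = p'' at the i-th knot. Here h = (2, 2) and Δ = (-3, -3/2), so the interior equations h_(i-1)·σ_(i-1) + 2(h_(i-1)+h_i)·σ_i + h_i·σ_(i+1) = 6(Δ_i − Δ_(i-1)) read
  2·σ_0 + 8·σ_1 + 2·σ_2 = 6(Δ_1 - Δ_0) = 9
Natural end conditions: σ_0 = σ_2 = 0.
Hence σ_0 = 0, σ_1 = 9/8, σ_2 = 0.
On [0, 2], p(x) = 5 - 27/8·x + 0·x² + 3/32·x³.
With x = 4/3: p(4/3) = 13/18.

0.7222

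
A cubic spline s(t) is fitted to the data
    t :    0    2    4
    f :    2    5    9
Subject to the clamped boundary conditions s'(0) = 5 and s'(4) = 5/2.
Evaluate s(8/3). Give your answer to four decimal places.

Let σ_i = s''(x_i). Step sizes h_i = 2, 2; slopes of the chords Δ_i = (y_(i+1) - y_i)/h_i = 3/2, 2.
  2·σ_0 + 8·σ_1 + 2·σ_2 = 6(Δ_1 - Δ_0) = 3
Clamped end conditions give two more equations: 2h_0·σ_0 + h_0·σ_1 = 6(Δ_0 - s'(0)) = -21 and h_1·σ_1 + 2h_1·σ_2 = 6(s'(4) - Δ_1) = 3.
Solving the tridiagonal system: σ_0 = -25/4, σ_1 = 2, σ_2 = -1/4.
On [2, 4], s(t) = 5 + 3/4·(t - 2) + 1·(t - 2)² - 3/16·(t - 2)³.
With (t - 2) = 2/3: s(8/3) = 53/9.

5.8889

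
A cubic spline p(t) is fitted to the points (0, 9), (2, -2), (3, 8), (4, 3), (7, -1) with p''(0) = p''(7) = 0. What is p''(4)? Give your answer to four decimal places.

6.3989

With σ_i denoting the second derivative at x_i, h_i = 2, 1, 1, 3, and Δ_i = (y_(i+1) − y_i)/h_i = -11/2, 10, -5, -4/3:
  2·σ_0 + 6·σ_1 + 1·σ_2 = 6(Δ_1 - Δ_0) = 93
  1·σ_1 + 4·σ_2 + 1·σ_3 = 6(Δ_2 - Δ_1) = -90
  1·σ_2 + 8·σ_3 + 3·σ_4 = 6(Δ_3 - Δ_2) = 22
Natural end conditions: σ_0 = σ_4 = 0.
Solving the tridiagonal system: σ_0 = 0, σ_1 = 3625/178, σ_2 = -2598/89, σ_3 = 1139/178, σ_4 = 0.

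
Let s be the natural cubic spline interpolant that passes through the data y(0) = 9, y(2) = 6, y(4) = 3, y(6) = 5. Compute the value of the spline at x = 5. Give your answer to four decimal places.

With σ_i denoting the second derivative at x_i, h_i = 2, 2, 2, and Δ_i = (y_(i+1) − y_i)/h_i = -3/2, -3/2, 1:
  2·σ_0 + 8·σ_1 + 2·σ_2 = 6(Δ_1 - Δ_0) = 0
  2·σ_1 + 8·σ_2 + 2·σ_3 = 6(Δ_2 - Δ_1) = 15
Natural end conditions: σ_0 = σ_3 = 0.
Hence σ_0 = 0, σ_1 = -1/2, σ_2 = 2, σ_3 = 0.
On [4, 6], s(x) = 3 - 1/3·(x - 4) + 1·(x - 4)² - 1/6·(x - 4)³.
With (x - 4) = 1: s(5) = 7/2.

3.5000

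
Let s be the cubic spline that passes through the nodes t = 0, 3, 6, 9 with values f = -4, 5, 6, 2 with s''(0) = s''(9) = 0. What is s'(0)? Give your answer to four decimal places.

Let M_i = s''(x_i). Step sizes h_i = 3, 3, 3; slopes of the chords Δ_i = (y_(i+1) - y_i)/h_i = 3, 1/3, -4/3.
  3·M_0 + 12·M_1 + 3·M_2 = 6(Δ_1 - Δ_0) = -16
  3·M_1 + 12·M_2 + 3·M_3 = 6(Δ_2 - Δ_1) = -10
Natural end conditions: M_0 = M_3 = 0.
Solving: M_0 = 0, M_1 = -6/5, M_2 = -8/15, M_3 = 0.
On [0, 3], s'(t) = b_0 + 2c_0·t + 3d_0·t² with b_0 = Δ_0 - h_0(2M_0 + M_1)/6 = 18/5, c_0 = M_0/2 = 0, d_0 = (M_1 - M_0)/(6h_0) = -1/15. So s'(0) = 18/5.

3.6000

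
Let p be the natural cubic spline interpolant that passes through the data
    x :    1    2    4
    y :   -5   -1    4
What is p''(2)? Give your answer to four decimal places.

-1.5000

Write σ_i for p''(x_i). With h_i = 1, 2 and divided differences Δ_i = 4, 5/2, the continuity of p' gives the tridiagonal system
  1·σ_0 + 6·σ_1 + 2·σ_2 = 6(Δ_1 - Δ_0) = -9
Natural end conditions: σ_0 = σ_2 = 0.
Solving: σ_0 = 0, σ_1 = -3/2, σ_2 = 0.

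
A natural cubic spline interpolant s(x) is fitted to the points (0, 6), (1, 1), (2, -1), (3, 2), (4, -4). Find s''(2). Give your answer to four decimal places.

With σ_i denoting the second derivative at x_i, h_i = 1, 1, 1, 1, and Δ_i = (y_(i+1) − y_i)/h_i = -5, -2, 3, -6:
  1·σ_0 + 4·σ_1 + 1·σ_2 = 6(Δ_1 - Δ_0) = 18
  1·σ_1 + 4·σ_2 + 1·σ_3 = 6(Δ_2 - Δ_1) = 30
  1·σ_2 + 4·σ_3 + 1·σ_4 = 6(Δ_3 - Δ_2) = -54
Natural end conditions: σ_0 = σ_4 = 0.
Hence σ_0 = 0, σ_1 = 12/7, σ_2 = 78/7, σ_3 = -114/7, σ_4 = 0.

11.1429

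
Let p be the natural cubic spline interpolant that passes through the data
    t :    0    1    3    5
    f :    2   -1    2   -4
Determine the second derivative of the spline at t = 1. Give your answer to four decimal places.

6.1364

Write σ_i for p''(x_i). With h_i = 1, 2, 2 and divided differences Δ_i = -3, 3/2, -3, the continuity of p' gives the tridiagonal system
  1·σ_0 + 6·σ_1 + 2·σ_2 = 6(Δ_1 - Δ_0) = 27
  2·σ_1 + 8·σ_2 + 2·σ_3 = 6(Δ_2 - Δ_1) = -27
Natural end conditions: σ_0 = σ_3 = 0.
Forward elimination and back-substitution give σ_0 = 0, σ_1 = 135/22, σ_2 = -54/11, σ_3 = 0.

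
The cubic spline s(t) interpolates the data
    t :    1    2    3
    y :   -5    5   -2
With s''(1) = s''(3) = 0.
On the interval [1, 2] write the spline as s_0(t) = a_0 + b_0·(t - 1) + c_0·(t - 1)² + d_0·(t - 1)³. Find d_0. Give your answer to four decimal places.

-4.2500

With M_i denoting the second derivative at x_i, h_i = 1, 1, and Δ_i = (y_(i+1) − y_i)/h_i = 10, -7:
  1·M_0 + 4·M_1 + 1·M_2 = 6(Δ_1 - Δ_0) = -102
Natural end conditions: M_0 = M_2 = 0.
Solving the tridiagonal system: M_0 = 0, M_1 = -51/2, M_2 = 0.
On [1, 2], with s_0(t) = a_0 + b_0·(t - 1) + c_0·(t - 1)² + d_0·(t - 1)³: c_0 = M_0/2 = 0, d_0 = (M_1 - M_0)/(6h_0) = -17/4, b_0 = Δ_0 - h_0(2M_0 + M_1)/6 = 57/4.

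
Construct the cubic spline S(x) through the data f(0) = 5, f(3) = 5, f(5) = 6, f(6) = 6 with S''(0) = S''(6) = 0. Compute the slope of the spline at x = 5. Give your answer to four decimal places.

Let m_i = S''(x_i). Step sizes h_i = 3, 2, 1; slopes of the chords Δ_i = (y_(i+1) - y_i)/h_i = 0, 1/2, 0.
  3·m_0 + 10·m_1 + 2·m_2 = 6(Δ_1 - Δ_0) = 3
  2·m_1 + 6·m_2 + 1·m_3 = 6(Δ_2 - Δ_1) = -3
Natural end conditions: m_0 = m_3 = 0.
Solving the tridiagonal system: m_0 = 0, m_1 = 3/7, m_2 = -9/14, m_3 = 0.
On [5, 6], S'(x) = b_2 + 2c_2·(x - 5) + 3d_2·(x - 5)² with b_2 = Δ_2 - h_2(2m_2 + m_3)/6 = 3/14, c_2 = m_2/2 = -9/28, d_2 = (m_3 - m_2)/(6h_2) = 3/28. So S'(5) = 3/14.

0.2143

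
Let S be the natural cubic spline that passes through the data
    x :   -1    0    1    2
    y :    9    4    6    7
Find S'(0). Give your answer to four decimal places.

With M_i denoting the second derivative at x_i, h_i = 1, 1, 1, and Δ_i = (y_(i+1) − y_i)/h_i = -5, 2, 1:
  1·M_0 + 4·M_1 + 1·M_2 = 6(Δ_1 - Δ_0) = 42
  1·M_1 + 4·M_2 + 1·M_3 = 6(Δ_2 - Δ_1) = -6
Natural end conditions: M_0 = M_3 = 0.
Solving the tridiagonal system: M_0 = 0, M_1 = 58/5, M_2 = -22/5, M_3 = 0.
On [0, 1], S'(x) = b_1 + 2c_1·x + 3d_1·x² with b_1 = Δ_1 - h_1(2M_1 + M_2)/6 = -17/15, c_1 = M_1/2 = 29/5, d_1 = (M_2 - M_1)/(6h_1) = -8/3. So S'(0) = -17/15.

-1.1333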